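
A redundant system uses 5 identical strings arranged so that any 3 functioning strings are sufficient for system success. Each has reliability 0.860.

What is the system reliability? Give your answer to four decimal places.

R = Σ_{i=3}^{5} C(5,i) p^i (1−p)^{5−i} with p = 0.860
C(5,3)·0.860^3·0.140^2 = 0.124667
C(5,4)·0.860^4·0.140^1 = 0.382906
C(5,5)·0.860^5·0.140^0 = 0.470427
Sum = 0.9780

0.9780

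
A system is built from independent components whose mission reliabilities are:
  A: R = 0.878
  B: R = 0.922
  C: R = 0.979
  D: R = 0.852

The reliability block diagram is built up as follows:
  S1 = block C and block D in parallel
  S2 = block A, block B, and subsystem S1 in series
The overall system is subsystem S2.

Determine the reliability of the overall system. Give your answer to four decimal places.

0.8070

Parallel (C and D): 1 − (1 − 0.979000)(1 − 0.852000) = 0.996892
Series (A, B, and [0.996892]): 0.878000 × 0.922000 × 0.996892 = 0.8070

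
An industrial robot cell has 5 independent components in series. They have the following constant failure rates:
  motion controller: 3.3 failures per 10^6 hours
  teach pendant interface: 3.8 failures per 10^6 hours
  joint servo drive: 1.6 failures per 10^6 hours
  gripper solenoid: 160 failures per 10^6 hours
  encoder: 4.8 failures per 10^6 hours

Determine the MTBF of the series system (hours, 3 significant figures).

Series of exponential components: λ_sys = Σ λ_i
λ_sys = 0.0000033 + 0.0000038 + 0.0000016 + 0.00016 + 0.0000048 = 1.7350e-04 /h
MTBF = 1 / λ_sys = 5760 h

5760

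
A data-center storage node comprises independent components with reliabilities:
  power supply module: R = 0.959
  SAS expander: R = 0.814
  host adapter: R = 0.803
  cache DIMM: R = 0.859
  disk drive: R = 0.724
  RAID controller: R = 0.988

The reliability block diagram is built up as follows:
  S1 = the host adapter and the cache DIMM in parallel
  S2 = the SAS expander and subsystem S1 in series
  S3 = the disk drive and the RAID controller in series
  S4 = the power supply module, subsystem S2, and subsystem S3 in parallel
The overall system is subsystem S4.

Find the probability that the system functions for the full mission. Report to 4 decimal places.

Parallel (host adapter and cache DIMM): 1 − (1 − 0.803000)(1 − 0.859000) = 0.972223
Series (SAS expander and [0.972223]): 0.814000 × 0.972223 = 0.791390
Series (disk drive and RAID controller): 0.724000 × 0.988000 = 0.715312
Parallel (power supply module, [0.791390], and [0.715312]): 1 − (1 − 0.959000)(1 − 0.791390)(1 − 0.715312) = 0.9976

0.9976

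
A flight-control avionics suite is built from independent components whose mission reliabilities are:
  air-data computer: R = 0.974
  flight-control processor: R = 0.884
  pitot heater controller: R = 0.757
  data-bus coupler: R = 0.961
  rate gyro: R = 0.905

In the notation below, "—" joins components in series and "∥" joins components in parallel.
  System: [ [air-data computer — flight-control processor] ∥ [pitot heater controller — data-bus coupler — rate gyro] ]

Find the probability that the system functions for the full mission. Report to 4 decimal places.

0.9525

Series (air-data computer and flight-control processor): 0.974000 × 0.884000 = 0.861016
Series (pitot heater controller, data-bus coupler, and rate gyro): 0.757000 × 0.961000 × 0.905000 = 0.658367
Parallel ([0.861016] and [0.658367]): 1 − (1 − 0.861016)(1 − 0.658367) = 0.9525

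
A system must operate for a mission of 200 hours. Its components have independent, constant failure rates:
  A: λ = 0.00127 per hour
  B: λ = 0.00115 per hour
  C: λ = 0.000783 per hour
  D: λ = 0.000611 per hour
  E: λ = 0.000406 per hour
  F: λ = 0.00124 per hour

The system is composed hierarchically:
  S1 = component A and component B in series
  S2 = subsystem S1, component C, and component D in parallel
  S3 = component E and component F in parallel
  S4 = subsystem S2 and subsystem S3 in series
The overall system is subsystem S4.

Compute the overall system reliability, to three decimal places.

R(A) = exp(−0.00127 × 200) = 0.77569
R(B) = exp(−0.00115 × 200) = 0.79453
R(C) = exp(−0.000783 × 200) = 0.85505
R(D) = exp(−0.000611 × 200) = 0.88497
R(E) = exp(−0.000406 × 200) = 0.92201
R(F) = exp(−0.00124 × 200) = 0.78036
Series (A and B): 0.77569 × 0.79453 = 0.61631
Parallel ([0.61631], C, and D): 1 − (1 − 0.61631)(1 − 0.85505)(1 − 0.88497) = 0.99360
Parallel (E and F): 1 − (1 − 0.92201)(1 − 0.78036) = 0.98287
Series ([0.99360] and [0.98287]): 0.99360 × 0.98287 = 0.977

0.977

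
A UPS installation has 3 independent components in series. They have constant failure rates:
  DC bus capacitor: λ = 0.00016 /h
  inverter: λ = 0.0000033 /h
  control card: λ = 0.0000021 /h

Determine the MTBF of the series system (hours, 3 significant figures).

Series of exponential components: λ_sys = Σ λ_i
λ_sys = 0.00016 + 0.0000033 + 0.0000021 = 1.6540e-04 /h
MTBF = 1 / λ_sys = 6050 h

6050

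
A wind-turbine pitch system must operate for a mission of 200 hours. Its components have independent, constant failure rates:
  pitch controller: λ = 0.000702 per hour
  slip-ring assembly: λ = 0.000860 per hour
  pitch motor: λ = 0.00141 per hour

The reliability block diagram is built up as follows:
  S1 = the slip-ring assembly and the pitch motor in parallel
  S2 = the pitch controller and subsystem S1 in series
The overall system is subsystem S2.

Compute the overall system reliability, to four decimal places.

R(pitch controller) = exp(−0.000702 × 200) = 0.869011
R(slip-ring assembly) = exp(−0.000860 × 200) = 0.841979
R(pitch motor) = exp(−0.00141 × 200) = 0.754274
Parallel (slip-ring assembly and pitch motor): 1 − (1 − 0.841979)(1 − 0.754274) = 0.961170
Series (pitch controller and [0.961170]): 0.869011 × 0.961170 = 0.8353

0.8353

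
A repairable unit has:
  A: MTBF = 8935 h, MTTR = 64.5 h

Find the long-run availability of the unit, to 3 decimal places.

A(A) = MTBF/(MTBF+MTTR) = 8935/(8935+64.5) = 0.993

0.993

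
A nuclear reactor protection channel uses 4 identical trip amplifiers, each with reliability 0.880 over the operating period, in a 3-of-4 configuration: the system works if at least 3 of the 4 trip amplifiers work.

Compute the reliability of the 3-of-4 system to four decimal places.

0.9268

R = Σ_{i=3}^{4} C(4,i) p^i (1−p)^{4−i} with p = 0.880
C(4,3)·0.880^3·0.120^1 = 0.327107
C(4,4)·0.880^4·0.120^0 = 0.599695
Sum = 0.9268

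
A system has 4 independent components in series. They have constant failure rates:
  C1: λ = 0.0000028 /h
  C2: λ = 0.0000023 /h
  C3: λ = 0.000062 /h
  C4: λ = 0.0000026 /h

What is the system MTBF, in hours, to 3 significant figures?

14300

Series of exponential components: λ_sys = Σ λ_i
λ_sys = 0.0000028 + 0.0000023 + 0.000062 + 0.0000026 = 6.9700e-05 /h
MTBF = 1 / λ_sys = 14300 h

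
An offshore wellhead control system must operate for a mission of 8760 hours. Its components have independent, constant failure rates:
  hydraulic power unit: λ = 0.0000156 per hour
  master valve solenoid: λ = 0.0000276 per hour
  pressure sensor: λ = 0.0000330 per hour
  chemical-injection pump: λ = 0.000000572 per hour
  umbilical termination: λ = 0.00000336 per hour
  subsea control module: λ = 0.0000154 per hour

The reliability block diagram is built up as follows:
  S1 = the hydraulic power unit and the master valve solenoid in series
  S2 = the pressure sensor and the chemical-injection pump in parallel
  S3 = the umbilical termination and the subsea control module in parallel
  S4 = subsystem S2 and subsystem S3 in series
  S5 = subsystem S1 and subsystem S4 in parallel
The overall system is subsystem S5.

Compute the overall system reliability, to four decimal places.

R(hydraulic power unit) = exp(−0.0000156 × 8760) = 0.872270
R(master valve solenoid) = exp(−0.0000276 × 8760) = 0.785232
R(pressure sensor) = exp(−0.0000330 × 8760) = 0.748952
R(chemical-injection pump) = exp(−0.000000572 × 8760) = 0.995002
R(umbilical termination) = exp(−0.00000336 × 8760) = 0.970995
R(subsea control module) = exp(−0.0000154 × 8760) = 0.873800
Series (hydraulic power unit and master valve solenoid): 0.872270 × 0.785232 = 0.684934
Parallel (pressure sensor and chemical-injection pump): 1 − (1 − 0.748952)(1 − 0.995002) = 0.998745
Parallel (umbilical termination and subsea control module): 1 − (1 − 0.970995)(1 − 0.873800) = 0.996340
Series ([0.998745] and [0.996340]): 0.998745 × 0.996340 = 0.995090
Parallel ([0.684934] and [0.995090]): 1 − (1 − 0.684934)(1 − 0.995090) = 0.9985

0.9985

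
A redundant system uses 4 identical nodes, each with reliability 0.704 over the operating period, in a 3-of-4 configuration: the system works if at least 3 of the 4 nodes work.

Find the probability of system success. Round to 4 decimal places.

R = Σ_{i=3}^{4} C(4,i) p^i (1−p)^{4−i} with p = 0.704
C(4,3)·0.704^3·0.296^1 = 0.413114
C(4,4)·0.704^4·0.296^0 = 0.245635
Sum = 0.6587

0.6587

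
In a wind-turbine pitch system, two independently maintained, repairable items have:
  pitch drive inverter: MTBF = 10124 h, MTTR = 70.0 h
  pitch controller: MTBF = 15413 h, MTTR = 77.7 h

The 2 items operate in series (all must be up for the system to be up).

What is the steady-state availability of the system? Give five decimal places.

A(pitch drive inverter) = MTBF/(MTBF+MTTR) = 10124/(10124+70.0) = 0.993133
A(pitch controller) = MTBF/(MTBF+MTTR) = 15413/(15413+77.7) = 0.994984
Series availability: 0.993133 × 0.994984 = 0.98815

0.98815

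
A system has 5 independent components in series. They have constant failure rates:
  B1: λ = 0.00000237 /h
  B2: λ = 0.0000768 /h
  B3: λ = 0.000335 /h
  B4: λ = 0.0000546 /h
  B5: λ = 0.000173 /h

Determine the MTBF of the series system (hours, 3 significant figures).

Series of exponential components: λ_sys = Σ λ_i
λ_sys = 0.00000237 + 0.0000768 + 0.000335 + 0.0000546 + 0.000173 = 6.4177e-04 /h
MTBF = 1 / λ_sys = 1560 h

1560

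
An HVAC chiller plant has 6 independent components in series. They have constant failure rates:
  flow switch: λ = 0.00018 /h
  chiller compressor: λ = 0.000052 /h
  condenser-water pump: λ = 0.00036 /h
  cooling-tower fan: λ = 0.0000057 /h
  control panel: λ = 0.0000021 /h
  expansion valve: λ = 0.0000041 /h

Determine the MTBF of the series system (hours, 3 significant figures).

1660

Series of exponential components: λ_sys = Σ λ_i
λ_sys = 0.00018 + 0.000052 + 0.00036 + 0.0000057 + 0.0000021 + 0.0000041 = 6.0390e-04 /h
MTBF = 1 / λ_sys = 1660 h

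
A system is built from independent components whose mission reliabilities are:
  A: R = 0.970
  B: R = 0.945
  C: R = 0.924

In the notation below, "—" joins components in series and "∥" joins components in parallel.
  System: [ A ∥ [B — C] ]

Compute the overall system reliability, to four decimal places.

0.9962

Series (B and C): 0.945000 × 0.924000 = 0.873180
Parallel (A and [0.873180]): 1 − (1 − 0.970000)(1 − 0.873180) = 0.9962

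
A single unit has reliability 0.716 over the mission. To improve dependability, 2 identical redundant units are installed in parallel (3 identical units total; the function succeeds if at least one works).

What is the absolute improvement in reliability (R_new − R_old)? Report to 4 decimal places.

R_before = 0.716
R_after = 1 − (1 − 0.716)^3 = 0.9771
ΔR = 0.9771 − 0.716 = 0.2611

0.2611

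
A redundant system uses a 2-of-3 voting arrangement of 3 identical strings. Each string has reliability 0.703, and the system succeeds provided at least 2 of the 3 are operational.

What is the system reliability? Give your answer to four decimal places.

0.7878

R = Σ_{i=2}^{3} C(3,i) p^i (1−p)^{3−i} with p = 0.703
C(3,2)·0.703^2·0.297^1 = 0.440340
C(3,3)·0.703^3·0.297^0 = 0.347429
Sum = 0.7878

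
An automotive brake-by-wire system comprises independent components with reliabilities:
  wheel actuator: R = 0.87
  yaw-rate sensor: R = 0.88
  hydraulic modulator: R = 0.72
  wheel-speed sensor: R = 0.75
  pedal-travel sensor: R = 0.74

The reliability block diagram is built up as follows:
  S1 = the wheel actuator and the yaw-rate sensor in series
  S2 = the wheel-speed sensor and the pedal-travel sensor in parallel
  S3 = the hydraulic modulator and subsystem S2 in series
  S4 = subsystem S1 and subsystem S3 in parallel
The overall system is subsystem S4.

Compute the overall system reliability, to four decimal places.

0.9234

Series (wheel actuator and yaw-rate sensor): 0.870000 × 0.880000 = 0.765600
Parallel (wheel-speed sensor and pedal-travel sensor): 1 − (1 − 0.750000)(1 − 0.740000) = 0.935000
Series (hydraulic modulator and [0.935000]): 0.720000 × 0.935000 = 0.673200
Parallel ([0.765600] and [0.673200]): 1 − (1 − 0.765600)(1 − 0.673200) = 0.9234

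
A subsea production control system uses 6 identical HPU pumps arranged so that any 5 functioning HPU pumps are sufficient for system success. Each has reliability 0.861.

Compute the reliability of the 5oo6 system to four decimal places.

R = Σ_{i=5}^{6} C(6,i) p^i (1−p)^{6−i} with p = 0.861
C(6,5)·0.861^5·0.139^1 = 0.394622
C(6,6)·0.861^6·0.139^0 = 0.407398
Sum = 0.8020

0.8020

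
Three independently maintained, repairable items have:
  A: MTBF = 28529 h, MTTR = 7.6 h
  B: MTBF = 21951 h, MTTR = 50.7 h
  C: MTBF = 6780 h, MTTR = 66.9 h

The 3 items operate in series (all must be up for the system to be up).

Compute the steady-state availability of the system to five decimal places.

A(A) = MTBF/(MTBF+MTTR) = 28529/(28529+7.6) = 0.999734
A(B) = MTBF/(MTBF+MTTR) = 21951/(21951+50.7) = 0.997696
A(C) = MTBF/(MTBF+MTTR) = 6780/(6780+66.9) = 0.990229
Series availability: 0.999734 × 0.997696 × 0.990229 = 0.98768

0.98768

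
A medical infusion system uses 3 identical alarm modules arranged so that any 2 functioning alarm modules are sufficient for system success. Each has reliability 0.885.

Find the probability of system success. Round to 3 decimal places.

0.963

R = Σ_{i=2}^{3} C(3,i) p^i (1−p)^{3−i} with p = 0.885
C(3,2)·0.885^2·0.115^1 = 0.27021
C(3,3)·0.885^3·0.115^0 = 0.69315
Sum = 0.963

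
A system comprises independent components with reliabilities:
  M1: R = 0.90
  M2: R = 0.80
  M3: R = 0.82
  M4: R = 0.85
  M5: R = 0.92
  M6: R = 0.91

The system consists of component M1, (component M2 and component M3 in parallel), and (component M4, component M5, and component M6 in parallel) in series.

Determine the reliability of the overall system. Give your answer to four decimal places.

0.8667

Parallel (M2 and M3): 1 − (1 − 0.800000)(1 − 0.820000) = 0.964000
Parallel (M4, M5, and M6): 1 − (1 − 0.850000)(1 − 0.920000)(1 − 0.910000) = 0.998920
Series (M1, [0.964000], and [0.998920]): 0.900000 × 0.964000 × 0.998920 = 0.8667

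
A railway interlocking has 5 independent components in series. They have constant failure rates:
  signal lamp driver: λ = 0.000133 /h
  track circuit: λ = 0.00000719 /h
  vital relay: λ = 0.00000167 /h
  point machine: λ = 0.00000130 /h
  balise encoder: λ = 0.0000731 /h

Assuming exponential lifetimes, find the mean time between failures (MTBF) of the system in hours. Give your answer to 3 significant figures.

4620

Series of exponential components: λ_sys = Σ λ_i
λ_sys = 0.000133 + 0.00000719 + 0.00000167 + 0.00000130 + 0.0000731 = 2.1626e-04 /h
MTBF = 1 / λ_sys = 4620 h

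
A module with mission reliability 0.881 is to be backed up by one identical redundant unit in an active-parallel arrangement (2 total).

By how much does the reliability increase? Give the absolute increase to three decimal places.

0.105

R_before = 0.881
R_after = 1 − (1 − 0.881)^2 = 0.986
ΔR = 0.986 − 0.881 = 0.105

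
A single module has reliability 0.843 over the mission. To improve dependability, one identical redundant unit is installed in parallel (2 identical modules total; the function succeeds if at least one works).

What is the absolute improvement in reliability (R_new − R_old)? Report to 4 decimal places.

R_before = 0.843
R_after = 1 − (1 − 0.843)^2 = 0.9754
ΔR = 0.9754 − 0.843 = 0.1324

0.1324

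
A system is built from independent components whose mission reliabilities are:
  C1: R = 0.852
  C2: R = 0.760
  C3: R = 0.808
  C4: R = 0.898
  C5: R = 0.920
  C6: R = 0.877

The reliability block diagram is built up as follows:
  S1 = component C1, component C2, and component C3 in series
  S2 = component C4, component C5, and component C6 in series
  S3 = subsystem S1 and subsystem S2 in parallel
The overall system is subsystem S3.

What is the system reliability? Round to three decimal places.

Series (C1, C2, and C3): 0.85200 × 0.76000 × 0.80800 = 0.52320
Series (C4, C5, and C6): 0.89800 × 0.92000 × 0.87700 = 0.72454
Parallel ([0.52320] and [0.72454]): 1 − (1 − 0.52320)(1 − 0.72454) = 0.869

0.869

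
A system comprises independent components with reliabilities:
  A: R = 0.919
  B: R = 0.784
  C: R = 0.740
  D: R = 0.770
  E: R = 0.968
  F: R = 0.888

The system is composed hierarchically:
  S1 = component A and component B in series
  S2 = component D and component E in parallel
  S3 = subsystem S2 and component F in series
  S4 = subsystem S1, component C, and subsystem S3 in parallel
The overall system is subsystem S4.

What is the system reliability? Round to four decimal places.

0.9914

Series (A and B): 0.919000 × 0.784000 = 0.720496
Parallel (D and E): 1 − (1 − 0.770000)(1 − 0.968000) = 0.992640
Series ([0.992640] and F): 0.992640 × 0.888000 = 0.881464
Parallel ([0.720496], C, and [0.881464]): 1 − (1 − 0.720496)(1 − 0.740000)(1 − 0.881464) = 0.9914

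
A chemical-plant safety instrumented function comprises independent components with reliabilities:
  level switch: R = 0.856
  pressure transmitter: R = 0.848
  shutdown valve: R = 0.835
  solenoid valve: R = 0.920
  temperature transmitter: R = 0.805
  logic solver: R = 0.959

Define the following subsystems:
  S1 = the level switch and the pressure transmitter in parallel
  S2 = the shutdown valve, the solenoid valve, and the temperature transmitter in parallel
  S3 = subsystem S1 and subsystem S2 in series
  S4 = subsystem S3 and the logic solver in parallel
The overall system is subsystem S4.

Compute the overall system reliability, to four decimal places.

0.9990

Parallel (level switch and pressure transmitter): 1 − (1 − 0.856000)(1 − 0.848000) = 0.978112
Parallel (shutdown valve, solenoid valve, and temperature transmitter): 1 − (1 − 0.835000)(1 − 0.920000)(1 − 0.805000) = 0.997426
Series ([0.978112] and [0.997426]): 0.978112 × 0.997426 = 0.975594
Parallel ([0.975594] and logic solver): 1 − (1 − 0.975594)(1 − 0.959000) = 0.9990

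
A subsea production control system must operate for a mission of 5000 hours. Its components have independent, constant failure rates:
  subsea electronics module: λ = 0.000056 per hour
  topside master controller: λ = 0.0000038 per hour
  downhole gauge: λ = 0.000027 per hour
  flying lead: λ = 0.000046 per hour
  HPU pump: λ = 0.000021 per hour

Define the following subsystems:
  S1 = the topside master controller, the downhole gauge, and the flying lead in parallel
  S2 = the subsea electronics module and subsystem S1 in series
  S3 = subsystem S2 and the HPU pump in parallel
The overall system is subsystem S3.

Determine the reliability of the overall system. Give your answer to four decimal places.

R(subsea electronics module) = exp(−0.000056 × 5000) = 0.755784
R(topside master controller) = exp(−0.0000038 × 5000) = 0.981179
R(downhole gauge) = exp(−0.000027 × 5000) = 0.873716
R(flying lead) = exp(−0.000046 × 5000) = 0.794534
R(HPU pump) = exp(−0.000021 × 5000) = 0.900325
Parallel (topside master controller, downhole gauge, and flying lead): 1 − (1 − 0.981179)(1 − 0.873716)(1 − 0.794534) = 0.999512
Series (subsea electronics module and [0.999512]): 0.755784 × 0.999512 = 0.755415
Parallel ([0.755415] and HPU pump): 1 − (1 − 0.755415)(1 − 0.900325) = 0.9756

0.9756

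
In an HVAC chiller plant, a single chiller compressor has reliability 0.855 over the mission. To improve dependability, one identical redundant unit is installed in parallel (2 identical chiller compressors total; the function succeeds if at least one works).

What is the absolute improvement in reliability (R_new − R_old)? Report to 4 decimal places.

0.1240

R_before = 0.855
R_after = 1 − (1 − 0.855)^2 = 0.9790
ΔR = 0.9790 − 0.855 = 0.1240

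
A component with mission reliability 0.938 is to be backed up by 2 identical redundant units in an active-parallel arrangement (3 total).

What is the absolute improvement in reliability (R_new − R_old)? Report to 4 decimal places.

0.0618

R_before = 0.938
R_after = 1 − (1 − 0.938)^3 = 0.9998
ΔR = 0.9998 − 0.938 = 0.0618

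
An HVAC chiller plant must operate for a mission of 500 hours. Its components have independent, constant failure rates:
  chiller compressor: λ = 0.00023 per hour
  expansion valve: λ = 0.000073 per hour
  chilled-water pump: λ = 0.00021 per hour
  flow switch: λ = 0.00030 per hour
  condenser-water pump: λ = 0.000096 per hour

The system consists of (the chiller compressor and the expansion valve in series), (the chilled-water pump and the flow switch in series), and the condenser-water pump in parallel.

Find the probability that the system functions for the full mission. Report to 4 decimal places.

0.9985

R(chiller compressor) = exp(−0.00023 × 500) = 0.891366
R(expansion valve) = exp(−0.000073 × 500) = 0.964158
R(chilled-water pump) = exp(−0.00021 × 500) = 0.900325
R(flow switch) = exp(−0.00030 × 500) = 0.860708
R(condenser-water pump) = exp(−0.000096 × 500) = 0.953134
Series (chiller compressor and expansion valve): 0.891366 × 0.964158 = 0.859418
Series (chilled-water pump and flow switch): 0.900325 × 0.860708 = 0.774917
Parallel ([0.859418], [0.774917], and condenser-water pump): 1 − (1 − 0.859418)(1 − 0.774917)(1 − 0.953134) = 0.9985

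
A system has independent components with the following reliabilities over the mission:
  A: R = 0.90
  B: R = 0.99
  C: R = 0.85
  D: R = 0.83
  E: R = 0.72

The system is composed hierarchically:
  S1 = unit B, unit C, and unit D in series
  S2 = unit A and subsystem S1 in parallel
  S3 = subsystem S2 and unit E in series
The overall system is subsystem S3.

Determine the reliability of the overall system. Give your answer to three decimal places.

Series (B, C, and D): 0.99000 × 0.85000 × 0.83000 = 0.69845
Parallel (A and [0.69845]): 1 − (1 − 0.90000)(1 − 0.69845) = 0.96985
Series ([0.96985] and E): 0.96985 × 0.72000 = 0.698

0.698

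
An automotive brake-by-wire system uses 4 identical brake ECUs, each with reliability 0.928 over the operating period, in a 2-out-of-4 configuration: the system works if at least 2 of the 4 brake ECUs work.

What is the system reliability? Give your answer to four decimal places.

0.9986

R = Σ_{i=2}^{4} C(4,i) p^i (1−p)^{4−i} with p = 0.928
C(4,2)·0.928^2·0.072^2 = 0.026786
C(4,3)·0.928^3·0.072^1 = 0.230163
C(4,4)·0.928^4·0.072^0 = 0.741638
Sum = 0.9986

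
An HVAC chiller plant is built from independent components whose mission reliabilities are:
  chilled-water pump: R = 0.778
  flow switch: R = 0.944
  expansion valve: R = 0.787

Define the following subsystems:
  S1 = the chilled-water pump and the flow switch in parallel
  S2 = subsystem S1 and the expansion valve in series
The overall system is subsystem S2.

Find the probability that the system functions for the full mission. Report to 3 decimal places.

0.777

Parallel (chilled-water pump and flow switch): 1 − (1 − 0.77800)(1 − 0.94400) = 0.98757
Series ([0.98757] and expansion valve): 0.98757 × 0.78700 = 0.777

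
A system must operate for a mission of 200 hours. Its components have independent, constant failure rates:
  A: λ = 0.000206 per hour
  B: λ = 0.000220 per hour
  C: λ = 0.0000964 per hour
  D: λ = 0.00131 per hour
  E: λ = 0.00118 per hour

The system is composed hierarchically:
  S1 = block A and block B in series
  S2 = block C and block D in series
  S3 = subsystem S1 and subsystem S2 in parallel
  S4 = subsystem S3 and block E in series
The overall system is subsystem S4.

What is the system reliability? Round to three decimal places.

R(A) = exp(−0.000206 × 200) = 0.95964
R(B) = exp(−0.000220 × 200) = 0.95695
R(C) = exp(−0.0000964 × 200) = 0.98090
R(D) = exp(−0.00131 × 200) = 0.76951
R(E) = exp(−0.00118 × 200) = 0.78978
Series (A and B): 0.95964 × 0.95695 = 0.91833
Series (C and D): 0.98090 × 0.76951 = 0.75481
Parallel ([0.91833] and [0.75481]): 1 − (1 − 0.91833)(1 − 0.75481) = 0.97998
Series ([0.97998] and E): 0.97998 × 0.78978 = 0.774

0.774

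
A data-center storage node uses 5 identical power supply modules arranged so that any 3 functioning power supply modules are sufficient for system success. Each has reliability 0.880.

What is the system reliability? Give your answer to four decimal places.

0.9857

R = Σ_{i=3}^{5} C(5,i) p^i (1−p)^{5−i} with p = 0.880
C(5,3)·0.880^3·0.120^2 = 0.098132
C(5,4)·0.880^4·0.120^1 = 0.359817
C(5,5)·0.880^5·0.120^0 = 0.527732
Sum = 0.9857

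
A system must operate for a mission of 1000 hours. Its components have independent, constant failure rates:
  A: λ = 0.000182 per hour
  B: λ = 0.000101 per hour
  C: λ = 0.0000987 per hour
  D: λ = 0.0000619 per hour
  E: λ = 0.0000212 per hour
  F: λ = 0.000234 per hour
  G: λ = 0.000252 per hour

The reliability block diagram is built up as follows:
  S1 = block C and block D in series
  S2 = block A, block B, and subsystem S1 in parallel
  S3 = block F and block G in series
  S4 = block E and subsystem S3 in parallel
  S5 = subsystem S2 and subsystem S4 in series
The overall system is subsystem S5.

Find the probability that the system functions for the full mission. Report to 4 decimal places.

0.9896

R(A) = exp(−0.000182 × 1000) = 0.833601
R(B) = exp(−0.000101 × 1000) = 0.903933
R(C) = exp(−0.0000987 × 1000) = 0.906014
R(D) = exp(−0.0000619 × 1000) = 0.939977
R(E) = exp(−0.0000212 × 1000) = 0.979023
R(F) = exp(−0.000234 × 1000) = 0.791362
R(G) = exp(−0.000252 × 1000) = 0.777245
Series (C and D): 0.906014 × 0.939977 = 0.851632
Parallel (A, B, and [0.851632]): 1 − (1 − 0.833601)(1 − 0.903933)(1 − 0.851632) = 0.997628
Series (F and G): 0.791362 × 0.777245 = 0.615082
Parallel (E and [0.615082]): 1 − (1 − 0.979023)(1 − 0.615082) = 0.991926
Series ([0.997628] and [0.991926]): 0.997628 × 0.991926 = 0.9896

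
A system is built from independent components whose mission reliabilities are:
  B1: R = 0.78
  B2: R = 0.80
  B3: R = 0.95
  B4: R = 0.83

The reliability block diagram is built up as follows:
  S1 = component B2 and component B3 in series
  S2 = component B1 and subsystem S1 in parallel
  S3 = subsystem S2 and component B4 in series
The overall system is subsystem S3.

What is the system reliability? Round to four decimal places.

Series (B2 and B3): 0.800000 × 0.950000 = 0.760000
Parallel (B1 and [0.760000]): 1 − (1 − 0.780000)(1 − 0.760000) = 0.947200
Series ([0.947200] and B4): 0.947200 × 0.830000 = 0.7862

0.7862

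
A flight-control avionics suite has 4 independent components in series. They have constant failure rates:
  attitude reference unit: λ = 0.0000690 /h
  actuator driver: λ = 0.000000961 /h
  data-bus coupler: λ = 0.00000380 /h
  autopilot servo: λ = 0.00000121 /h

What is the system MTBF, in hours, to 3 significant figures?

13300

Series of exponential components: λ_sys = Σ λ_i
λ_sys = 0.0000690 + 0.000000961 + 0.00000380 + 0.00000121 = 7.4971e-05 /h
MTBF = 1 / λ_sys = 13300 h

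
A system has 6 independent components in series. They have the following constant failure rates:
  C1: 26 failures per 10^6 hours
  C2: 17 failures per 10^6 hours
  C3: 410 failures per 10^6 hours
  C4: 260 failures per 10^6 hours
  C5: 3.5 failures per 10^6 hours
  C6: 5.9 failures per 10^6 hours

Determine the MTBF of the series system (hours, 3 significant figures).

1380

Series of exponential components: λ_sys = Σ λ_i
λ_sys = 0.000026 + 0.000017 + 0.00041 + 0.00026 + 0.0000035 + 0.0000059 = 7.2240e-04 /h
MTBF = 1 / λ_sys = 1380 h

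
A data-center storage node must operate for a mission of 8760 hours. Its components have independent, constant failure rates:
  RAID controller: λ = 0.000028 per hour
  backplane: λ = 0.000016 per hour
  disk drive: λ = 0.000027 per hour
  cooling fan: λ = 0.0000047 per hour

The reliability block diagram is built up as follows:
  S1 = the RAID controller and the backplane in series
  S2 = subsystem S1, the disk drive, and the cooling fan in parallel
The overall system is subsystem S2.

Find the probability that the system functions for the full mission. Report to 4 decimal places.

R(RAID controller) = exp(−0.000028 × 8760) = 0.782485
R(backplane) = exp(−0.000016 × 8760) = 0.869219
R(disk drive) = exp(−0.000027 × 8760) = 0.789370
R(cooling fan) = exp(−0.0000047 × 8760) = 0.959664
Series (RAID controller and backplane): 0.782485 × 0.869219 = 0.680151
Parallel ([0.680151], disk drive, and cooling fan): 1 − (1 − 0.680151)(1 − 0.789370)(1 − 0.959664) = 0.9973

0.9973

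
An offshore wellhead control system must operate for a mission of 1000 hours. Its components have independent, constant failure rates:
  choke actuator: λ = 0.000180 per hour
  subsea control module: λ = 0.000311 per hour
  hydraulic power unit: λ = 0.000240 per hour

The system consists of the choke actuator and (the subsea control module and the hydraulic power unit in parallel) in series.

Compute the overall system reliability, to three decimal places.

0.788

R(choke actuator) = exp(−0.000180 × 1000) = 0.83527
R(subsea control module) = exp(−0.000311 × 1000) = 0.73271
R(hydraulic power unit) = exp(−0.000240 × 1000) = 0.78663
Parallel (subsea control module and hydraulic power unit): 1 − (1 − 0.73271)(1 − 0.78663) = 0.94297
Series (choke actuator and [0.94297]): 0.83527 × 0.94297 = 0.788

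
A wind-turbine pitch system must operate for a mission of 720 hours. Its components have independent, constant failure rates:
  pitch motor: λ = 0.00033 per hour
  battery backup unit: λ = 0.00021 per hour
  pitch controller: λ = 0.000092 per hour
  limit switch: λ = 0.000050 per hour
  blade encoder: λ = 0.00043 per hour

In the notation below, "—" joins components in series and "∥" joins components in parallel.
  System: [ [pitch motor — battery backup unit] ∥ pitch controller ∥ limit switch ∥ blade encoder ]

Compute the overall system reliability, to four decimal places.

0.9998

R(pitch motor) = exp(−0.00033 × 720) = 0.788518
R(battery backup unit) = exp(−0.00021 × 720) = 0.859676
R(pitch controller) = exp(−0.000092 × 720) = 0.935906
R(limit switch) = exp(−0.000050 × 720) = 0.964640
R(blade encoder) = exp(−0.00043 × 720) = 0.733740
Series (pitch motor and battery backup unit): 0.788518 × 0.859676 = 0.677870
Parallel ([0.677870], pitch controller, limit switch, and blade encoder): 1 − (1 − 0.677870)(1 − 0.935906)(1 − 0.964640)(1 − 0.733740) = 0.9998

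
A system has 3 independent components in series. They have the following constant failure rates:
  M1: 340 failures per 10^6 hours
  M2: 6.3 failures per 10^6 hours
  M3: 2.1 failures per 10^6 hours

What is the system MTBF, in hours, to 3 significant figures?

2870

Series of exponential components: λ_sys = Σ λ_i
λ_sys = 0.00034 + 0.0000063 + 0.0000021 = 3.4840e-04 /h
MTBF = 1 / λ_sys = 2870 h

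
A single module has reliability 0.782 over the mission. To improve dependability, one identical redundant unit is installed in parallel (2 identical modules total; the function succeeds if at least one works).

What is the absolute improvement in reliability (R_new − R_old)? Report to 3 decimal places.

0.170

R_before = 0.782
R_after = 1 − (1 − 0.782)^2 = 0.952
ΔR = 0.952 − 0.782 = 0.170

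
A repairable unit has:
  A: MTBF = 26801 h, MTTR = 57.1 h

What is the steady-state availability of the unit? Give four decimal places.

0.9979

A(A) = MTBF/(MTBF+MTTR) = 26801/(26801+57.1) = 0.9979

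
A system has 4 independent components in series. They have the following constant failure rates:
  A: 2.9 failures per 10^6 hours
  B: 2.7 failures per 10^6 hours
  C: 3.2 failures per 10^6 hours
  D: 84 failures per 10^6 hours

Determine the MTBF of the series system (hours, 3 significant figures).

Series of exponential components: λ_sys = Σ λ_i
λ_sys = 0.0000029 + 0.0000027 + 0.0000032 + 0.000084 = 9.2800e-05 /h
MTBF = 1 / λ_sys = 10800 h

10800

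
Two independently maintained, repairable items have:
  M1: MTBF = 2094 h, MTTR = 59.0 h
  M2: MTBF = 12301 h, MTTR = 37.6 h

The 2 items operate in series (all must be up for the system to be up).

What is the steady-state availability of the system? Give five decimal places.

A(M1) = MTBF/(MTBF+MTTR) = 2094/(2094+59.0) = 0.972596
A(M2) = MTBF/(MTBF+MTTR) = 12301/(12301+37.6) = 0.996953
Series availability: 0.972596 × 0.996953 = 0.96963

0.96963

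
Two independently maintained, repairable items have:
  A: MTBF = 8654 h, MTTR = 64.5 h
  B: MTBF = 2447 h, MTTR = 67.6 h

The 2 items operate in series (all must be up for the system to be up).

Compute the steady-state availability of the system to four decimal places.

A(A) = MTBF/(MTBF+MTTR) = 8654/(8654+64.5) = 0.992602
A(B) = MTBF/(MTBF+MTTR) = 2447/(2447+67.6) = 0.973117
Series availability: 0.992602 × 0.973117 = 0.9659

0.9659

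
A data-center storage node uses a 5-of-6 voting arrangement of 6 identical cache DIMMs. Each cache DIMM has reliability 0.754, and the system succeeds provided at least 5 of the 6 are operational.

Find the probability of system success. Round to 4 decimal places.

R = Σ_{i=5}^{6} C(6,i) p^i (1−p)^{6−i} with p = 0.754
C(6,5)·0.754^5·0.246^1 = 0.359702
C(6,6)·0.754^6·0.246^0 = 0.183750
Sum = 0.5435

0.5435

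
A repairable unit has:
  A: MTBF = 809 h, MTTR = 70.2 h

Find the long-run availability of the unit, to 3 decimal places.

0.920

A(A) = MTBF/(MTBF+MTTR) = 809/(809+70.2) = 0.920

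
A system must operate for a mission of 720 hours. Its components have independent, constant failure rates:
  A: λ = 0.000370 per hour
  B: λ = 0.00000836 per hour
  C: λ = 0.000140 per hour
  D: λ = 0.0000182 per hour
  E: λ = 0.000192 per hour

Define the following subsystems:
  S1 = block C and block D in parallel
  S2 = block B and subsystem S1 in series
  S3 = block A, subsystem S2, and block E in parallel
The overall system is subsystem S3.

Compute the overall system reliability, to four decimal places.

0.9998

R(A) = exp(−0.000370 × 720) = 0.766133
R(B) = exp(−0.00000836 × 720) = 0.993999
R(C) = exp(−0.000140 × 720) = 0.904114
R(D) = exp(−0.0000182 × 720) = 0.986981
R(E) = exp(−0.000192 × 720) = 0.870890
Parallel (C and D): 1 − (1 − 0.904114)(1 − 0.986981) = 0.998752
Series (B and [0.998752]): 0.993999 × 0.998752 = 0.992758
Parallel (A, [0.992758], and E): 1 − (1 − 0.766133)(1 − 0.992758)(1 − 0.870890) = 0.9998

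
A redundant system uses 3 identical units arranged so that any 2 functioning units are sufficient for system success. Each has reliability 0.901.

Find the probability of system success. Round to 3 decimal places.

R = Σ_{i=2}^{3} C(3,i) p^i (1−p)^{3−i} with p = 0.901
C(3,2)·0.901^2·0.099^1 = 0.24110
C(3,3)·0.901^3·0.099^0 = 0.73143
Sum = 0.973

0.973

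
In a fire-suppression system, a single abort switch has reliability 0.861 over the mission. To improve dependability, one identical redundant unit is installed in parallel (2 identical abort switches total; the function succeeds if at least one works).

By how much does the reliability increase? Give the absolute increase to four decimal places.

0.1197

R_before = 0.861
R_after = 1 − (1 − 0.861)^2 = 0.9807
ΔR = 0.9807 − 0.861 = 0.1197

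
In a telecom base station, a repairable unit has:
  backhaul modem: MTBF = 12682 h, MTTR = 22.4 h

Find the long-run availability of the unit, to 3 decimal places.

A(backhaul modem) = MTBF/(MTBF+MTTR) = 12682/(12682+22.4) = 0.998

0.998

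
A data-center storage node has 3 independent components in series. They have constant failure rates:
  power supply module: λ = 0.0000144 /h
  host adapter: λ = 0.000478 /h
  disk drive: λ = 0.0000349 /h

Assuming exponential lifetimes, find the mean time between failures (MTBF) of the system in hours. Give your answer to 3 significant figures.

1900

Series of exponential components: λ_sys = Σ λ_i
λ_sys = 0.0000144 + 0.000478 + 0.0000349 = 5.2730e-04 /h
MTBF = 1 / λ_sys = 1900 h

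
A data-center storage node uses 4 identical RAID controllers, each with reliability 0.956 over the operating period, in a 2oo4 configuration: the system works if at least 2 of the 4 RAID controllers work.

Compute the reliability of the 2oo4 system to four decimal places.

R = Σ_{i=2}^{4} C(4,i) p^i (1−p)^{4−i} with p = 0.956
C(4,2)·0.956^2·0.044^2 = 0.010616
C(4,3)·0.956^3·0.044^1 = 0.153775
C(4,4)·0.956^4·0.044^0 = 0.835279
Sum = 0.9997

0.9997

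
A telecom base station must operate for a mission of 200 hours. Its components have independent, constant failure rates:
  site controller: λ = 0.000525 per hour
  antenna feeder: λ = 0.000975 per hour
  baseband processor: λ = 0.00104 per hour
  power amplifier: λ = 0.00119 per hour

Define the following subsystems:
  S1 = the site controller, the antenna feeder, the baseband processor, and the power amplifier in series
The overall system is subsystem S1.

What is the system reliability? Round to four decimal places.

R(site controller) = exp(−0.000525 × 200) = 0.900325
R(antenna feeder) = exp(−0.000975 × 200) = 0.822835
R(baseband processor) = exp(−0.00104 × 200) = 0.812207
R(power amplifier) = exp(−0.00119 × 200) = 0.788203
Series (site controller, antenna feeder, baseband processor, and power amplifier): 0.900325 × 0.822835 × 0.812207 × 0.788203 = 0.4743

0.4743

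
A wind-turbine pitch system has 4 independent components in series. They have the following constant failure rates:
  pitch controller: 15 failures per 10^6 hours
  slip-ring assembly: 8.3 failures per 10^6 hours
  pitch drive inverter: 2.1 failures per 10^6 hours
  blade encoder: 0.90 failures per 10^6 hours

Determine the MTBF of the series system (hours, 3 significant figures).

38000

Series of exponential components: λ_sys = Σ λ_i
λ_sys = 0.000015 + 0.0000083 + 0.0000021 + 0.00000090 = 2.6300e-05 /h
MTBF = 1 / λ_sys = 38000 h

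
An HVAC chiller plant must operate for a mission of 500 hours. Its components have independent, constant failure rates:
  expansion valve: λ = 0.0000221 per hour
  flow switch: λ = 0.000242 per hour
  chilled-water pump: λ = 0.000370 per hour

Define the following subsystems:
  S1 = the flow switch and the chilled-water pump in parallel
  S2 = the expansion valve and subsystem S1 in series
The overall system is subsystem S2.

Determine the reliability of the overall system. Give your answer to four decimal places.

R(expansion valve) = exp(−0.0000221 × 500) = 0.989011
R(flow switch) = exp(−0.000242 × 500) = 0.886034
R(chilled-water pump) = exp(−0.000370 × 500) = 0.831104
Parallel (flow switch and chilled-water pump): 1 − (1 − 0.886034)(1 − 0.831104) = 0.980752
Series (expansion valve and [0.980752]): 0.989011 × 0.980752 = 0.9700

0.9700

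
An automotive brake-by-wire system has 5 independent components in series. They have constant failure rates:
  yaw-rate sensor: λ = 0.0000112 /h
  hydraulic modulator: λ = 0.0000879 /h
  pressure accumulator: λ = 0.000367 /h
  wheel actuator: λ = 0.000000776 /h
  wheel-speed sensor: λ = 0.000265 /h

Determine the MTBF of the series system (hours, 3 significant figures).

Series of exponential components: λ_sys = Σ λ_i
λ_sys = 0.0000112 + 0.0000879 + 0.000367 + 0.000000776 + 0.000265 = 7.3188e-04 /h
MTBF = 1 / λ_sys = 1370 h

1370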